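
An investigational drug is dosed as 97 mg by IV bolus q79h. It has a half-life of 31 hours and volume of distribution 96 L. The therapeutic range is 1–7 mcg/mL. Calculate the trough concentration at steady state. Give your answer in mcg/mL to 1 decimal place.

τ/t½ = 79/31 ≈ 2.5484, so fraction remaining f = (1/2)^(79/31) ≈ 0.1709.
Single-dose peak C₀ = D/Vd = 97/96 ≈ 1.010 mcg/mL.
Steady-state trough Cmin,ss = C₀·f/(1−f) ≈ 1.010 × 0.1709/0.8291 ≈ 0.208 mcg/mL.
Trough 0.2 mcg/mL vs MEC 1 mcg/mL: subtherapeutic.

0.2 mcg/mL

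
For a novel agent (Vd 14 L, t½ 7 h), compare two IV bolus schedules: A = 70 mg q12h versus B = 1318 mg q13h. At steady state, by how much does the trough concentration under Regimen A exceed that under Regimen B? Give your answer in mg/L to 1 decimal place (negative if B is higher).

Regimen A: f = (1/2)^(12/7) ≈ 0.3048; Cmin,ss = (70/14)·f/(1−f) ≈ 2.192 mg/L.
Regimen B: f = (1/2)^(13/7) ≈ 0.2760; Cmin,ss = (1318/14)·f/(1−f) ≈ 35.889 mg/L.
Difference ≈ 2.192 − 35.889 ≈ -33.697 mg/L.

-33.7 mg/L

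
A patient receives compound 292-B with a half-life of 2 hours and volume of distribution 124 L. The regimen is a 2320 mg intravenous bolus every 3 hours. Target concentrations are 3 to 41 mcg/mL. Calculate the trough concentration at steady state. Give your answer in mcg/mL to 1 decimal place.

k = ln2/t½ = ln2/2 ≈ 0.346574 h⁻¹; fraction remaining f = e^(−kτ) = e^(−0.346574×3) ≈ 0.3536.
Single-dose peak C₀ = D/Vd = 2320/124 ≈ 18.710 mcg/mL.
Steady-state trough Cmin,ss = C₀·f/(1−f) ≈ 18.710 × 0.3536/0.6464 ≈ 10.235 mcg/mL.
Trough 10.2 mcg/mL vs MEC 3 mcg/mL: adequate.

10.2 mcg/mL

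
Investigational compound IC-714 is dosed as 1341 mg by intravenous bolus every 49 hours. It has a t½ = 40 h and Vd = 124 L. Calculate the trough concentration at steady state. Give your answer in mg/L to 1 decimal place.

8.1 mg/L

k = ln2/t½ = ln2/40 ≈ 0.017329 h⁻¹; fraction remaining f = e^(−kτ) = e^(−0.017329×49) ≈ 0.4278.
Accumulation ratio R = 1/(1 − f) ≈ 1/0.5722 ≈ 1.7476.
Each bolus raises the concentration by D/Vd = 1341/124 ≈ 10.815 mg/L.
Cmax,ss = C₀/(1 − f) ≈ 10.815/0.5722 ≈ 18.901 mg/L.
Steady-state trough Cmin,ss = Cmax,ss·f ≈ 18.901 × 0.4278 ≈ 8.086 mg/L.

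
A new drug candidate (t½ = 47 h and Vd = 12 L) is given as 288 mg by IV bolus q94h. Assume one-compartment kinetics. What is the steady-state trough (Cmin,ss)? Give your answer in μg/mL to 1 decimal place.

τ = 94 h = 2 half-lives, so f = (1/2)^2 = 0.25.
Accumulation ratio R = 1/(1 − f) = 1/0.75 = 4/3.
Single-dose peak C₀ = D/Vd = 288/12 = 24 μg/mL.
Steady-state peak Cmax,ss = C₀·R = 24 × 4/3 ≈ 32.000 μg/mL.
Steady-state trough Cmin,ss = Cmax,ss·f ≈ 32.000 × 0.25 ≈ 8.000 μg/mL.

8.0 μg/mL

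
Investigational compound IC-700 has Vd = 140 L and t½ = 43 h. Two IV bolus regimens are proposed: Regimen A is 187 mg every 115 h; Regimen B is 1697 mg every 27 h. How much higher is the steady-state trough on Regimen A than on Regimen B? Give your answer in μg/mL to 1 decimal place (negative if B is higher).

-22.0 μg/mL

Regimen A: f = (1/2)^(115/43) ≈ 0.1566; Cmin,ss = (187/140)·f/(1−f) ≈ 0.248 μg/mL.
Regimen B: f = (1/2)^(27/43) ≈ 0.6471; Cmin,ss = (1697/140)·f/(1−f) ≈ 22.227 μg/mL.
Difference ≈ 0.248 − 22.227 ≈ -21.979 μg/mL.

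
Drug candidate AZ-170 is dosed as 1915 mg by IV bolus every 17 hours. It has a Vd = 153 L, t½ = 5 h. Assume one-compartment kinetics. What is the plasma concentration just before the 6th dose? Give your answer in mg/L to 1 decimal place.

f = (1/2)^(τ/t½) = (1/2)^(17/5) ≈ 0.0947.
C₀ = D/Vd = 1915/153 ≈ 12.516 mg/L.
Before the 6th dose, 5 doses have been given. Superposition: Cmin = C₀·(f + f² + … + f^5).
≈ 12.516 × (0.0947 + 0.0090 + 0.0008 + 0.0001 + 0.0000) ≈ 12.516 × 0.1046 ≈ 1.309 mg/L.

1.3 mg/L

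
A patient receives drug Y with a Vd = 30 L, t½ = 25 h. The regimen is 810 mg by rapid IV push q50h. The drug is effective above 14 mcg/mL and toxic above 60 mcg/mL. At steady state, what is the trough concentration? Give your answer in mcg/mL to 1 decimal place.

τ = 50 h = 2 half-lives, so f = (1/2)^2 = 0.25.
Accumulation ratio R = 1/(1 − f) = 1/0.75 = 4/3.
Single-dose peak C₀ = D/Vd = 810/30 = 27 mcg/mL.
Steady-state peak Cmax,ss = C₀·R = 27 × 4/3 ≈ 36.000 mcg/mL.
Steady-state trough Cmin,ss = Cmax,ss·f ≈ 36.000 × 0.25 ≈ 9.000 mcg/mL.
Trough 9.0 mcg/mL vs MEC 14 mcg/mL: subtherapeutic.

9.0 mcg/mL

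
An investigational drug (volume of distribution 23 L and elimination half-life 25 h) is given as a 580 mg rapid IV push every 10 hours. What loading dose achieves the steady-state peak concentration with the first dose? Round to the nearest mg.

2395 mg

f = (1/2)^(10/25) ≈ 0.757858; accumulation ratio R = 1/(1−f) ≈ 4.12981.
Loading dose to hit Cmax,ss on first dose: D_load = D_maint·R ≈ 580 × 4.12981 ≈ 2395.29 mg.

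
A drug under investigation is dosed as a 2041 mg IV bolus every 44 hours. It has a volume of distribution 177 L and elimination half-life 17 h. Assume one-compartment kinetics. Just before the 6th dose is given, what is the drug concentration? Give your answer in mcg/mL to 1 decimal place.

2.3 mcg/mL

f = (1/2)^(τ/t½) = (1/2)^(44/17) ≈ 0.1663.
C₀ = D/Vd = 2041/177 ≈ 11.531 mcg/mL.
Before the 6th dose, 5 doses have been given. Superposition: Cmin = C₀·(f + f² + … + f^5).
≈ 11.531 × (0.1663 + 0.0277 + 0.0046 + 0.0008 + 0.0001) ≈ 11.531 × 0.1995 ≈ 2.300 mcg/mL.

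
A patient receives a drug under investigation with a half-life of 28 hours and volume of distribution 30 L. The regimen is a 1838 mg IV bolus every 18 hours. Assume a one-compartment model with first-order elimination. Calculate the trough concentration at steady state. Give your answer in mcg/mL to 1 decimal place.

109.1 mcg/mL

τ/t½ = 18/28 ≈ 0.64286, so fraction remaining f = (1/2)^(18/28) ≈ 0.6404.
Each bolus raises the concentration by D/Vd = 1838/30 ≈ 61.267 mcg/mL.
Steady-state trough Cmin,ss = C₀·f/(1−f) ≈ 61.267 × 0.6404/0.3596 ≈ 109.108 mcg/mL.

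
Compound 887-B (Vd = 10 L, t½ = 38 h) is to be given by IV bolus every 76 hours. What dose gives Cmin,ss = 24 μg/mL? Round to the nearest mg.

τ/t½ = 76/38 ≈ 2, so f = (1/2)^(76/38) ≈ 0.250000.
Cmin,ss = (D/Vd)·f/(1−f), so D = Cmin,ss·Vd·(1−f)/f.
D = 24 × 10 × (1−f)/f ≈ 24 × 10 × 3.00000 ≈ 720.00 mg.

720 mg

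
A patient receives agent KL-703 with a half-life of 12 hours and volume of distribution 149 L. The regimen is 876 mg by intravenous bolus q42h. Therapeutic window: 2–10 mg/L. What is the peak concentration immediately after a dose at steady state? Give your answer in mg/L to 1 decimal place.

6.4 mg/L

k = ln2/t½ = ln2/12 ≈ 0.057762 h⁻¹; fraction remaining f = e^(−kτ) = e^(−0.057762×42) ≈ 0.0884.
Accumulation ratio R = 1/(1 − f) ≈ 1/0.9116 ≈ 1.0970.
Single-dose peak C₀ = D/Vd = 876/149 ≈ 5.879 mg/L.
Steady-state peak Cmax,ss = C₀·R ≈ 5.879 × 1.0970 ≈ 6.449 mg/L.
Peak 6.4 mg/L vs MTC 10 mg/L: below toxic threshold.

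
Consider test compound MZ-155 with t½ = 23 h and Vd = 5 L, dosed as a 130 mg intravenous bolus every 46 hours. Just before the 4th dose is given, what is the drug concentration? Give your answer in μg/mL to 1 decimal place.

8.5 μg/mL

f = (1/2)^(τ/t½) = (1/2)^(46/23) ≈ 0.2500.
C₀ = D/Vd = 130/5 ≈ 26.000 μg/mL.
Before the 4th dose, 3 doses have been given. Superposition: Cmin = C₀·(f + f² + … + f^3).
≈ 26.000 × (0.2500 + 0.0625 + 0.0156) ≈ 26.000 × 0.3281 ≈ 8.531 μg/mL.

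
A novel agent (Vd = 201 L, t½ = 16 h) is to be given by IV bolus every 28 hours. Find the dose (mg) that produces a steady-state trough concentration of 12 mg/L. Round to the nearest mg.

5701 mg

τ/t½ = 28/16 ≈ 1.75, so f = (1/2)^(28/16) ≈ 0.297302.
Cmin,ss = (D/Vd)·f/(1−f), so D = Cmin,ss·Vd·(1−f)/f.
D = 12 × 201 × (1−f)/f ≈ 12 × 201 × 2.36358 ≈ 5700.95 mg.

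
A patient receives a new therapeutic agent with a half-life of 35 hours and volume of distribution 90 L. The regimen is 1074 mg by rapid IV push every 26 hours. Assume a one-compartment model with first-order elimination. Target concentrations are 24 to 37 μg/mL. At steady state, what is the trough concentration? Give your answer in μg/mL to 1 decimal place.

τ/t½ = 26/35 ≈ 0.74286, so fraction remaining f = (1/2)^(26/35) ≈ 0.5976.
At steady state, accumulation factor R = 1/(1 − e^(−kτ)) ≈ 2.4851.
Each bolus raises the concentration by D/Vd = 1074/90 ≈ 11.933 μg/mL.
Steady-state peak Cmax,ss = C₀·R ≈ 11.933 × 2.4851 ≈ 29.655 μg/mL.
Steady-state trough Cmin,ss = Cmax,ss·f ≈ 29.655 × 0.5976 ≈ 17.722 μg/mL.
Trough 17.7 μg/mL vs MEC 24 μg/mL: subtherapeutic.

17.7 μg/mL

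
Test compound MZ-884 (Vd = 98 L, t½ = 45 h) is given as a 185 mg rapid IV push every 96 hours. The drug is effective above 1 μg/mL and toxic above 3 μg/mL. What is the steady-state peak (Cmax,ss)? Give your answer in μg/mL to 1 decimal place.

2.4 μg/mL

τ/t½ = 96/45 ≈ 2.1333, so fraction remaining f = (1/2)^(96/45) ≈ 0.2279.
At steady state, accumulation factor R = 1/(1 − e^(−kτ)) ≈ 1.2952.
Each bolus raises the concentration by D/Vd = 185/98 ≈ 1.888 μg/mL.
Cmax,ss = C₀/(1 − f) ≈ 1.888/0.7721 ≈ 2.445 μg/mL.
Peak 2.4 μg/mL vs MTC 3 μg/mL: below toxic threshold.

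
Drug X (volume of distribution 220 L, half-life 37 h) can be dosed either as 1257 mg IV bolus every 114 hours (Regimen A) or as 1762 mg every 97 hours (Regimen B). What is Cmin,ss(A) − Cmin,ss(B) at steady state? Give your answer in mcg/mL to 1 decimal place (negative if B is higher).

-0.8 mcg/mL

Regimen A: f = (1/2)^(114/37) ≈ 0.1182; Cmin,ss = (1257/220)·f/(1−f) ≈ 0.766 mcg/mL.
Regimen B: f = (1/2)^(97/37) ≈ 0.1625; Cmin,ss = (1762/220)·f/(1−f) ≈ 1.554 mcg/mL.
Difference ≈ 0.766 − 1.554 ≈ -0.788 mcg/mL.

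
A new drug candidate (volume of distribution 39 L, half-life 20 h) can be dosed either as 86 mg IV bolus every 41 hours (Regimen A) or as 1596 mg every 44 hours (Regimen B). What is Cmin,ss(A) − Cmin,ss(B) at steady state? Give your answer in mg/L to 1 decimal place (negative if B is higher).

-10.7 mg/L

Regimen A: f = (1/2)^(41/20) ≈ 0.2415; Cmin,ss = (86/39)·f/(1−f) ≈ 0.702 mg/L.
Regimen B: f = (1/2)^(44/20) ≈ 0.2176; Cmin,ss = (1596/39)·f/(1−f) ≈ 11.381 mg/L.
Difference ≈ 0.702 − 11.381 ≈ -10.679 mg/L.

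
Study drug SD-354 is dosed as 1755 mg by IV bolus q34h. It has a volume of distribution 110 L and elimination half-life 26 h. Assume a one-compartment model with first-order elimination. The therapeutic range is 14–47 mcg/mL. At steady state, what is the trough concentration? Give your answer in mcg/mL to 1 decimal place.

10.8 mcg/mL

k = ln2/t½ = ln2/26 ≈ 0.026660 h⁻¹; fraction remaining f = e^(−kτ) = e^(−0.026660×34) ≈ 0.4040.
Accumulation ratio R = 1/(1 − f) ≈ 1/0.5960 ≈ 1.6779.
Each bolus raises the concentration by D/Vd = 1755/110 ≈ 15.955 mcg/mL.
Cmax,ss = C₀/(1 − f) ≈ 15.955/0.5960 ≈ 26.770 mcg/mL.
Steady-state trough Cmin,ss = Cmax,ss·f ≈ 26.770 × 0.4040 ≈ 10.815 mcg/mL.
Trough 10.8 mcg/mL vs MEC 14 mcg/mL: subtherapeutic.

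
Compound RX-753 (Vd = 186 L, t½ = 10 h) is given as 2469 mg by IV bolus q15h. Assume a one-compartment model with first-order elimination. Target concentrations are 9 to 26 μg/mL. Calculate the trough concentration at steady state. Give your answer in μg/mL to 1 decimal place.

7.3 μg/mL

τ/t½ = 15/10 ≈ 1.5, so fraction remaining f = (1/2)^(15/10) ≈ 0.3536.
Each bolus raises the concentration by D/Vd = 2469/186 ≈ 13.274 μg/mL.
Steady-state trough Cmin,ss = C₀·f/(1−f) ≈ 13.274 × 0.3536/0.6464 ≈ 7.261 μg/mL.
Trough 7.3 μg/mL vs MEC 9 μg/mL: subtherapeutic.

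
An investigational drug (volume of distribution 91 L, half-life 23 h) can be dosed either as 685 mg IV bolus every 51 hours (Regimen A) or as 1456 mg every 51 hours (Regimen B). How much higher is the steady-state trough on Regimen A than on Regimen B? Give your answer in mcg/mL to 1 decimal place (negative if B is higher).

Regimen A: f = (1/2)^(51/23) ≈ 0.2150; Cmin,ss = (685/91)·f/(1−f) ≈ 2.062 mcg/mL.
Regimen B: f = (1/2)^(51/23) ≈ 0.2150; Cmin,ss = (1456/91)·f/(1−f) ≈ 4.382 mcg/mL.
Difference ≈ 2.062 − 4.382 ≈ -2.320 mcg/mL.

-2.3 mcg/mL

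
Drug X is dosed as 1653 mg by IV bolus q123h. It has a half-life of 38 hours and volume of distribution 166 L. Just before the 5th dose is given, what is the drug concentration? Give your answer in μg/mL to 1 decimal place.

f = (1/2)^(τ/t½) = (1/2)^(123/38) ≈ 0.1061.
C₀ = D/Vd = 1653/166 ≈ 9.958 μg/mL.
Before the 5th dose, 4 doses have been given. Superposition: Cmin = C₀·(f + f² + … + f^4).
≈ 9.958 × (0.1061 + 0.0113 + 0.0012 + 0.0001) ≈ 9.958 × 0.1187 ≈ 1.182 μg/mL.

1.2 μg/mL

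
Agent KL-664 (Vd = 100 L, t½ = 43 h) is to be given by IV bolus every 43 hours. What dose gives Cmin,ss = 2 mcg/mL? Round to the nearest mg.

τ/t½ = 43/43 ≈ 1, so f = (1/2)^(43/43) ≈ 0.500000.
Cmin,ss = (D/Vd)·f/(1−f), so D = Cmin,ss·Vd·(1−f)/f.
D = 2 × 100 × (1−f)/f ≈ 2 × 100 × 1.00000 ≈ 200.00 mg.

200 mg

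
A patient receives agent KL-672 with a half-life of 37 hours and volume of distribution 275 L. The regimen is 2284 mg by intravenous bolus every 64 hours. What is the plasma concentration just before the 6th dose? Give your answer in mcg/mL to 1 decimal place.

3.6 mcg/mL

f = (1/2)^(τ/t½) = (1/2)^(64/37) ≈ 0.3015.
C₀ = D/Vd = 2284/275 ≈ 8.305 mcg/mL.
Before the 6th dose, 5 doses have been given. Superposition: Cmin = C₀·(f + f² + … + f^5).
≈ 8.305 × (0.3015 + 0.0909 + 0.0274 + 0.0083 + 0.0025) ≈ 8.305 × 0.4306 ≈ 3.576 mcg/mL.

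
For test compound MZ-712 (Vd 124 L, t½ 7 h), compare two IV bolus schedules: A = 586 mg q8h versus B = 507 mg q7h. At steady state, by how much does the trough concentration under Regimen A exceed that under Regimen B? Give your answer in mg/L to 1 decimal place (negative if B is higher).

Regimen A: f = (1/2)^(8/7) ≈ 0.4529; Cmin,ss = (586/124)·f/(1−f) ≈ 3.912 mg/L.
Regimen B: f = (1/2)^(7/7) ≈ 0.5000; Cmin,ss = (507/124)·f/(1−f) ≈ 4.089 mg/L.
Difference ≈ 3.912 − 4.089 ≈ -0.177 mg/L.

-0.2 mg/L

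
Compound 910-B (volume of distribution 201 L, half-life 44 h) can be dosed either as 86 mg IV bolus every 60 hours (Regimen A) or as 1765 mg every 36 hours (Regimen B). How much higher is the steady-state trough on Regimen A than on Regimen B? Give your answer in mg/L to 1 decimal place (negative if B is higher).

-11.2 mg/L

Regimen A: f = (1/2)^(60/44) ≈ 0.3886; Cmin,ss = (86/201)·f/(1−f) ≈ 0.272 mg/L.
Regimen B: f = (1/2)^(36/44) ≈ 0.5672; Cmin,ss = (1765/201)·f/(1−f) ≈ 11.508 mg/L.
Difference ≈ 0.272 − 11.508 ≈ -11.236 mg/L.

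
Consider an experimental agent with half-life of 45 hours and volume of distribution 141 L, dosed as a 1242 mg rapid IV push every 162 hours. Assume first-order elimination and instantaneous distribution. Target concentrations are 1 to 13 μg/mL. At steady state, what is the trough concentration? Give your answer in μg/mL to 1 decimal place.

Over one 162-h interval, 162/45 ≈ 3.6 half-lives elapse, leaving f ≈ 0.0825 of each dose.
At steady state, accumulation factor R = 1/(1 − e^(−kτ)) ≈ 1.0899.
Single-dose peak C₀ = D/Vd = 1242/141 ≈ 8.809 μg/mL.
Cmax,ss = C₀/(1 − f) ≈ 8.809/0.9175 ≈ 9.601 μg/mL.
Steady-state trough Cmin,ss = Cmax,ss·f ≈ 9.601 × 0.0825 ≈ 0.792 μg/mL.
Trough 0.8 μg/mL vs MEC 1 μg/mL: subtherapeutic.

0.8 μg/mL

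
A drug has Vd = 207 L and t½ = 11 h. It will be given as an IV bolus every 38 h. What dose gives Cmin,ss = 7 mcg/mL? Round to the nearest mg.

14436 mg

τ/t½ = 38/11 ≈ 3.4545, so f = (1/2)^(38/11) ≈ 0.091218.
Cmin,ss = (D/Vd)·f/(1−f), so D = Cmin,ss·Vd·(1−f)/f.
D = 7 × 207 × (1−f)/f ≈ 7 × 207 × 9.96275 ≈ 14436.02 mg.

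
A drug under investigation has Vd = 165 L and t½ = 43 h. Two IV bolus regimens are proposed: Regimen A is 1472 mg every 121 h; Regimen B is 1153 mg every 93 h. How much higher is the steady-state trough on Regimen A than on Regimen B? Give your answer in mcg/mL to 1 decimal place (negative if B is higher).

Regimen A: f = (1/2)^(121/43) ≈ 0.1422; Cmin,ss = (1472/165)·f/(1−f) ≈ 1.479 mcg/mL.
Regimen B: f = (1/2)^(93/43) ≈ 0.2233; Cmin,ss = (1153/165)·f/(1−f) ≈ 2.009 mcg/mL.
Difference ≈ 1.479 − 2.009 ≈ -0.530 mcg/mL.

-0.5 mcg/mL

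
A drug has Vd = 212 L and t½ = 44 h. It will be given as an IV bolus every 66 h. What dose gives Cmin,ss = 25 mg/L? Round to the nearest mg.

τ/t½ = 66/44 ≈ 1.5, so f = (1/2)^(66/44) ≈ 0.353553.
Cmin,ss = (D/Vd)·f/(1−f), so D = Cmin,ss·Vd·(1−f)/f.
D = 25 × 212 × (1−f)/f ≈ 25 × 212 × 1.82843 ≈ 9690.68 mg.

9691 mg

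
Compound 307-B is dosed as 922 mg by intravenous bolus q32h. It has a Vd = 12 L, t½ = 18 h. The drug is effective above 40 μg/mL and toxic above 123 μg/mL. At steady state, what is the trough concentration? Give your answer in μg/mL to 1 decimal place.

31.6 μg/mL

Over one 32-h interval, 32/18 ≈ 1.7778 half-lives elapse, leaving f ≈ 0.2916 of each dose.
At steady state, accumulation factor R = 1/(1 − e^(−kτ)) ≈ 1.4116.
Single-dose peak C₀ = D/Vd = 922/12 ≈ 76.833 μg/mL.
Steady-state peak Cmax,ss = C₀·R ≈ 76.833 × 1.4116 ≈ 108.457 μg/mL.
One interval later, Cmin,ss = Cmax,ss·e^(−kτ) ≈ 108.457 × 0.2916 ≈ 31.626 μg/mL.
Trough 31.6 μg/mL vs MEC 40 μg/mL: subtherapeutic.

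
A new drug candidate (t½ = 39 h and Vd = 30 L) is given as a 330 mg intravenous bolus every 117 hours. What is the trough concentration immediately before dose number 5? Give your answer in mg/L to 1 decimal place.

f = (1/2)^(τ/t½) = (1/2)^(117/39) ≈ 0.1250.
C₀ = D/Vd = 330/30 ≈ 11.000 mg/L.
Before the 5th dose, 4 doses have been given. Superposition: Cmin = C₀·(f + f² + … + f^4).
≈ 11.000 × (0.1250 + 0.0156 + 0.0020 + 0.0002) ≈ 11.000 × 0.1428 ≈ 1.571 mg/L.

1.6 mg/L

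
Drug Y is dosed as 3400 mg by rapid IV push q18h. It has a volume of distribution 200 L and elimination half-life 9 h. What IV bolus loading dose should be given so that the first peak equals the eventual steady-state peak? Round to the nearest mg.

4533 mg

f = (1/2)^(18/9) ≈ 0.250000; accumulation ratio R = 1/(1−f) ≈ 1.33333.
Loading dose to hit Cmax,ss on first dose: D_load = D_maint·R ≈ 3400 × 1.33333 ≈ 4533.32 mg.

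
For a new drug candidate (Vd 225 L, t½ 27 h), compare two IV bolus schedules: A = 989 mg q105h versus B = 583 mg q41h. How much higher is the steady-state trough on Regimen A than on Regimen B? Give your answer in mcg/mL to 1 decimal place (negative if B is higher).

Regimen A: f = (1/2)^(105/27) ≈ 0.0675; Cmin,ss = (989/225)·f/(1−f) ≈ 0.318 mcg/mL.
Regimen B: f = (1/2)^(41/27) ≈ 0.3490; Cmin,ss = (583/225)·f/(1−f) ≈ 1.389 mcg/mL.
Difference ≈ 0.318 − 1.389 ≈ -1.071 mcg/mL.

-1.1 mcg/mL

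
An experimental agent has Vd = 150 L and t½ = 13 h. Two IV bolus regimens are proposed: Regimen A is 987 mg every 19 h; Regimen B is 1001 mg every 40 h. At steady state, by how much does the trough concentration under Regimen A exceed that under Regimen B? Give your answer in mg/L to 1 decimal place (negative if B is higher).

Regimen A: f = (1/2)^(19/13) ≈ 0.3631; Cmin,ss = (987/150)·f/(1−f) ≈ 3.751 mg/L.
Regimen B: f = (1/2)^(40/13) ≈ 0.1185; Cmin,ss = (1001/150)·f/(1−f) ≈ 0.897 mg/L.
Difference ≈ 3.751 − 0.897 ≈ 2.854 mg/L.

2.9 mg/L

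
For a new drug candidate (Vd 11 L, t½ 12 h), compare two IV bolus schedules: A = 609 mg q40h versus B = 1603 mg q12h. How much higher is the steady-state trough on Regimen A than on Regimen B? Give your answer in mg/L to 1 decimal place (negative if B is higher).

Regimen A: f = (1/2)^(40/12) ≈ 0.0992; Cmin,ss = (609/11)·f/(1−f) ≈ 6.097 mg/L.
Regimen B: f = (1/2)^(12/12) ≈ 0.5000; Cmin,ss = (1603/11)·f/(1−f) ≈ 145.727 mg/L.
Difference ≈ 6.097 − 145.727 ≈ -139.630 mg/L.

-139.6 mg/L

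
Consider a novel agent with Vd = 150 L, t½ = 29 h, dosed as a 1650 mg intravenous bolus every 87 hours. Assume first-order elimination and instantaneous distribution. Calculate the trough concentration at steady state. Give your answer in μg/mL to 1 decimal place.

1.6 μg/mL

τ = 87 h = 3 half-lives, so f = (1/2)^3 = 0.125.
At steady state, R = 1/(1 − 0.125) = 8/7.
Single-dose peak C₀ = D/Vd = 1650/150 = 11 μg/mL.
Steady-state peak Cmax,ss = C₀·R = 11 × 8/7 ≈ 12.571 μg/mL.
Steady-state trough Cmin,ss = Cmax,ss·f ≈ 12.571 × 0.125 ≈ 1.571 μg/mL.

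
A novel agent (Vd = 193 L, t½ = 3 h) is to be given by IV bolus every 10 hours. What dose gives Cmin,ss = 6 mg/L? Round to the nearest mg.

10514 mg

τ/t½ = 10/3 ≈ 3.3333, so f = (1/2)^(10/3) ≈ 0.099213.
Cmin,ss = (D/Vd)·f/(1−f), so D = Cmin,ss·Vd·(1−f)/f.
D = 6 × 193 × (1−f)/f ≈ 6 × 193 × 9.07932 ≈ 10513.85 mg.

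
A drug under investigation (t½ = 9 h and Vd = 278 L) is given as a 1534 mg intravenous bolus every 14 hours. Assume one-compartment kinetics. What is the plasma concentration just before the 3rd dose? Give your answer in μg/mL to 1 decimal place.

f = (1/2)^(τ/t½) = (1/2)^(14/9) ≈ 0.3402.
C₀ = D/Vd = 1534/278 ≈ 5.518 μg/mL.
Before the 3rd dose, 2 doses have been given. Superposition: Cmin = C₀·(f + f²).
≈ 5.518 × (0.3402 + 0.1157) ≈ 5.518 × 0.4559 ≈ 2.516 μg/mL.

2.5 μg/mL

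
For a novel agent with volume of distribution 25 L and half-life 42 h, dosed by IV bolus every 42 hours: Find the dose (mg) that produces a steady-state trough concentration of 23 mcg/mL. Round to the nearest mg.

575 mg

τ/t½ = 42/42 ≈ 1, so f = (1/2)^(42/42) ≈ 0.500000.
Cmin,ss = (D/Vd)·f/(1−f), so D = Cmin,ss·Vd·(1−f)/f.
D = 23 × 25 × (1−f)/f ≈ 23 × 25 × 1.00000 ≈ 575.00 mg.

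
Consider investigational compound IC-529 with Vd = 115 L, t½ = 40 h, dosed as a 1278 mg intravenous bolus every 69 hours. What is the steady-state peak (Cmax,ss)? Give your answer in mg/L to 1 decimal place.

15.9 mg/L

τ/t½ = 69/40 ≈ 1.725, so fraction remaining f = (1/2)^(69/40) ≈ 0.3025.
At steady state, accumulation factor R = 1/(1 − e^(−kτ)) ≈ 1.4337.
Each bolus raises the concentration by D/Vd = 1278/115 ≈ 11.113 mg/L.
Cmax,ss = C₀/(1 − f) ≈ 11.113/0.6975 ≈ 15.933 mg/L.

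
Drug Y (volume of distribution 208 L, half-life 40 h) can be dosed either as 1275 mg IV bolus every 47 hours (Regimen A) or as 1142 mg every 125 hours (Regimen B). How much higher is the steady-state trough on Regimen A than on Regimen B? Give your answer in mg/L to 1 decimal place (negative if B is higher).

Regimen A: f = (1/2)^(47/40) ≈ 0.4429; Cmin,ss = (1275/208)·f/(1−f) ≈ 4.873 mg/L.
Regimen B: f = (1/2)^(125/40) ≈ 0.1146; Cmin,ss = (1142/208)·f/(1−f) ≈ 0.711 mg/L.
Difference ≈ 4.873 − 0.711 ≈ 4.162 mg/L.

4.2 mg/L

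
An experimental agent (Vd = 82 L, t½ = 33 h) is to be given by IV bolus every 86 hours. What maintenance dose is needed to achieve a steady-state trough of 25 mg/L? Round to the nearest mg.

10431 mg

τ/t½ = 86/33 ≈ 2.6061, so f = (1/2)^(86/33) ≈ 0.164247.
Cmin,ss = (D/Vd)·f/(1−f), so D = Cmin,ss·Vd·(1−f)/f.
D = 25 × 82 × (1−f)/f ≈ 25 × 82 × 5.08839 ≈ 10431.20 mg.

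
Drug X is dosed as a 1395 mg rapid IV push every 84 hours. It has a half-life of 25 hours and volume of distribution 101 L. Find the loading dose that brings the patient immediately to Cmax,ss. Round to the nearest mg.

f = (1/2)^(84/25) ≈ 0.097396; accumulation ratio R = 1/(1−f) ≈ 1.10791.
Loading dose to hit Cmax,ss on first dose: D_load = D_maint·R ≈ 1395 × 1.10791 ≈ 1545.53 mg.

1546 mg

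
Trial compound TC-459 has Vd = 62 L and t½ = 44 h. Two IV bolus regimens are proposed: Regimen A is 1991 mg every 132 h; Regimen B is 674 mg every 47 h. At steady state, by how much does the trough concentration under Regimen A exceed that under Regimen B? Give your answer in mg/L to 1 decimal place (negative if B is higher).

Regimen A: f = (1/2)^(132/44) ≈ 0.1250; Cmin,ss = (1991/62)·f/(1−f) ≈ 4.588 mg/L.
Regimen B: f = (1/2)^(47/44) ≈ 0.4769; Cmin,ss = (674/62)·f/(1−f) ≈ 9.911 mg/L.
Difference ≈ 4.588 − 9.911 ≈ -5.323 mg/L.

-5.3 mg/L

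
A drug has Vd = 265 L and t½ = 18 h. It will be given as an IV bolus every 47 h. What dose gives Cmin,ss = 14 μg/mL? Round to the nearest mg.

τ/t½ = 47/18 ≈ 2.6111, so f = (1/2)^(47/18) ≈ 0.163673.
Cmin,ss = (D/Vd)·f/(1−f), so D = Cmin,ss·Vd·(1−f)/f.
D = 14 × 265 × (1−f)/f ≈ 14 × 265 × 5.10974 ≈ 18957.14 mg.

18957 mg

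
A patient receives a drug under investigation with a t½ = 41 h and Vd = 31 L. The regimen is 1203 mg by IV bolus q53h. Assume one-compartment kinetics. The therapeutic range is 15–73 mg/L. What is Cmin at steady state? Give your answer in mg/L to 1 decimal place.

τ/t½ = 53/41 ≈ 1.2927, so fraction remaining f = (1/2)^(53/41) ≈ 0.4082.
At steady state, accumulation factor R = 1/(1 − e^(−kτ)) ≈ 1.6898.
Single-dose peak C₀ = D/Vd = 1203/31 ≈ 38.806 mg/L.
Cmax,ss = C₀/(1 − f) ≈ 38.806/0.5918 ≈ 65.573 mg/L.
Steady-state trough Cmin,ss = Cmax,ss·f ≈ 65.573 × 0.4082 ≈ 26.767 mg/L.
Trough 26.8 mg/L vs MEC 15 mg/L: adequate.

26.8 mg/L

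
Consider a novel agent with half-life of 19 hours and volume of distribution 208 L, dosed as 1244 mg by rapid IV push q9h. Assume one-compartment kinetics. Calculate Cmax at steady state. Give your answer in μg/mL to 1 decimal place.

21.4 μg/mL

τ/t½ = 9/19 ≈ 0.47368, so fraction remaining f = (1/2)^(9/19) ≈ 0.7201.
Accumulation ratio R = 1/(1 − f) ≈ 1/0.2799 ≈ 3.5727.
Single-dose peak C₀ = D/Vd = 1244/208 ≈ 5.981 μg/mL.
Steady-state peak Cmax,ss = C₀·R ≈ 5.981 × 3.5727 ≈ 21.368 μg/mL.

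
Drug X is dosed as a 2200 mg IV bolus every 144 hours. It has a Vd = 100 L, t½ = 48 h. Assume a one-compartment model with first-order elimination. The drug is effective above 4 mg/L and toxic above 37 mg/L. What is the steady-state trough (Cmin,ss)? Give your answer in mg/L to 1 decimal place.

The dosing interval is 3 half-lives, so f = 2^(−3) = 0.125.
At steady state, R = 1/(1 − 0.125) = 8/7.
Single-dose peak C₀ = D/Vd = 2200/100 = 22 mg/L.
Steady-state peak Cmax,ss = C₀·R = 22 × 8/7 ≈ 25.143 mg/L.
Steady-state trough Cmin,ss = Cmax,ss·f ≈ 25.143 × 0.125 ≈ 3.143 mg/L.
Trough 3.1 mg/L vs MEC 4 mg/L: subtherapeutic.

3.1 mg/L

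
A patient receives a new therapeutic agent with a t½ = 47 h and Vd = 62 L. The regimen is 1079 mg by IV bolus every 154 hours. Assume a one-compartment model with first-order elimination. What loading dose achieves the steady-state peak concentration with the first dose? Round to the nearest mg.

f = (1/2)^(154/47) ≈ 0.103192; accumulation ratio R = 1/(1−f) ≈ 1.11507.
Loading dose to hit Cmax,ss on first dose: D_load = D_maint·R ≈ 1079 × 1.11507 ≈ 1203.16 mg.

1203 mg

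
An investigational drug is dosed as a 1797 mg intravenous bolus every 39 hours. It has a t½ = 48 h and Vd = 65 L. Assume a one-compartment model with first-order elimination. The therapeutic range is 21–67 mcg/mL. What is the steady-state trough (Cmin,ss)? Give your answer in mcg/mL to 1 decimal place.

36.6 mcg/mL

k = ln2/t½ = ln2/48 ≈ 0.014441 h⁻¹; fraction remaining f = e^(−kτ) = e^(−0.014441×39) ≈ 0.5694.
Accumulation ratio R = 1/(1 − f) ≈ 1/0.4306 ≈ 2.3223.
Each bolus raises the concentration by D/Vd = 1797/65 ≈ 27.646 mcg/mL.
Cmax,ss = C₀/(1 − f) ≈ 27.646/0.4306 ≈ 64.203 mcg/mL.
One interval later, Cmin,ss = Cmax,ss·e^(−kτ) ≈ 64.203 × 0.5694 ≈ 36.557 mcg/mL.
Trough 36.6 mcg/mL vs MEC 21 mcg/mL: adequate.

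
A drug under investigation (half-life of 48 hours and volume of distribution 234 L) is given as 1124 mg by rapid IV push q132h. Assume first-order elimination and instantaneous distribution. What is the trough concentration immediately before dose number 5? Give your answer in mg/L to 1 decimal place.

f = (1/2)^(τ/t½) = (1/2)^(132/48) ≈ 0.1487.
C₀ = D/Vd = 1124/234 ≈ 4.803 mg/L.
Before the 5th dose, 4 doses have been given. Superposition: Cmin = C₀·(f + f² + … + f^4).
≈ 4.803 × (0.1487 + 0.0221 + 0.0033 + 0.0005) ≈ 4.803 × 0.1746 ≈ 0.839 mg/L.

0.8 mg/L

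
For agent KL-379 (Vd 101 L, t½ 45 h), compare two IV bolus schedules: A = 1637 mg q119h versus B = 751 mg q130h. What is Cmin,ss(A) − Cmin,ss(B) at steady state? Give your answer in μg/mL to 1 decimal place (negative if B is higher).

Regimen A: f = (1/2)^(119/45) ≈ 0.1599; Cmin,ss = (1637/101)·f/(1−f) ≈ 3.085 μg/mL.
Regimen B: f = (1/2)^(130/45) ≈ 0.1350; Cmin,ss = (751/101)·f/(1−f) ≈ 1.160 μg/mL.
Difference ≈ 3.085 − 1.160 ≈ 1.925 μg/mL.

1.9 μg/mL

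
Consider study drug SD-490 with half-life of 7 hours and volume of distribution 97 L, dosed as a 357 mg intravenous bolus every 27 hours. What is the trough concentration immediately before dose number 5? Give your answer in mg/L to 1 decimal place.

0.3 mg/L

f = (1/2)^(τ/t½) = (1/2)^(27/7) ≈ 0.0690.
C₀ = D/Vd = 357/97 ≈ 3.680 mg/L.
Before the 5th dose, 4 doses have been given. Superposition: Cmin = C₀·(f + f² + … + f^4).
≈ 3.680 × (0.0690 + 0.0048 + 0.0003 + 0.0000) ≈ 3.680 × 0.0741 ≈ 0.273 mg/L.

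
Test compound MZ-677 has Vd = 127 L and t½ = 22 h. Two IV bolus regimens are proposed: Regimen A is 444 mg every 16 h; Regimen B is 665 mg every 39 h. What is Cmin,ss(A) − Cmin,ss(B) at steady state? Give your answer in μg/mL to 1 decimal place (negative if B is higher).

Regimen A: f = (1/2)^(16/22) ≈ 0.6040; Cmin,ss = (444/127)·f/(1−f) ≈ 5.332 μg/mL.
Regimen B: f = (1/2)^(39/22) ≈ 0.2927; Cmin,ss = (665/127)·f/(1−f) ≈ 2.167 μg/mL.
Difference ≈ 5.332 − 2.167 ≈ 3.165 μg/mL.

3.2 μg/mL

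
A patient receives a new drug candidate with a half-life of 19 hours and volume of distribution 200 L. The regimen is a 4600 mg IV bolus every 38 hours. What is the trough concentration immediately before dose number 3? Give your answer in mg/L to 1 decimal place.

f = (1/2)^(τ/t½) = (1/2)^(38/19) ≈ 0.2500.
C₀ = D/Vd = 4600/200 ≈ 23.000 mg/L.
Before the 3rd dose, 2 doses have been given. Superposition: Cmin = C₀·(f + f²).
≈ 23.000 × (0.2500 + 0.0625) ≈ 23.000 × 0.3125 ≈ 7.188 mg/L.

7.2 mg/L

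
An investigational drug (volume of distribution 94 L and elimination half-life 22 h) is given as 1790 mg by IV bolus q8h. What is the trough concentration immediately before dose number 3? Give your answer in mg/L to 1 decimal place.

26.3 mg/L

f = (1/2)^(τ/t½) = (1/2)^(8/22) ≈ 0.7772.
C₀ = D/Vd = 1790/94 ≈ 19.043 mg/L.
Before the 3rd dose, 2 doses have been given. Superposition: Cmin = C₀·(f + f²).
≈ 19.043 × (0.7772 + 0.6040) ≈ 19.043 × 1.3812 ≈ 26.302 mg/L.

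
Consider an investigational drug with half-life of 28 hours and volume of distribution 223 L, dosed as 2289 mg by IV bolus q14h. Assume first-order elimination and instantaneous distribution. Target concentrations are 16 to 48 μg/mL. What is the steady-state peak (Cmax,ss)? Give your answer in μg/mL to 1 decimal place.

τ/t½ = 14/28 ≈ 0.5, so fraction remaining f = (1/2)^(14/28) ≈ 0.7071.
At steady state, accumulation factor R = 1/(1 − e^(−kτ)) ≈ 3.4141.
Single-dose peak C₀ = D/Vd = 2289/223 ≈ 10.265 μg/mL.
Steady-state peak Cmax,ss = C₀·R ≈ 10.265 × 3.4141 ≈ 35.046 μg/mL.
Peak 35.0 μg/mL vs MTC 48 μg/mL: below toxic threshold.

35.0 μg/mL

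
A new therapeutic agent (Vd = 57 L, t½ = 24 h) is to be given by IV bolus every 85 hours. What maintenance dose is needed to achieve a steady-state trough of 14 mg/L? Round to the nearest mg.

τ/t½ = 85/24 ≈ 3.5417, so f = (1/2)^(85/24) ≈ 0.085872.
Cmin,ss = (D/Vd)·f/(1−f), so D = Cmin,ss·Vd·(1−f)/f.
D = 14 × 57 × (1−f)/f ≈ 14 × 57 × 10.64524 ≈ 8494.90 mg.

8495 mg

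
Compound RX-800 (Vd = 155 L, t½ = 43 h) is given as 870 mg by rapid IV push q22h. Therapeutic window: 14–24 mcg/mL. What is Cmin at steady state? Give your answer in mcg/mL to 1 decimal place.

13.2 mcg/mL

τ/t½ = 22/43 ≈ 0.51163, so fraction remaining f = (1/2)^(22/43) ≈ 0.7014.
Accumulation ratio R = 1/(1 − f) ≈ 1/0.2986 ≈ 3.3490.
Each bolus raises the concentration by D/Vd = 870/155 ≈ 5.613 mcg/mL.
Cmax,ss = C₀/(1 − f) ≈ 5.613/0.2986 ≈ 18.798 mcg/mL.
One interval later, Cmin,ss = Cmax,ss·e^(−kτ) ≈ 18.798 × 0.7014 ≈ 13.185 mcg/mL.
Trough 13.2 mcg/mL vs MEC 14 mcg/mL: subtherapeutic.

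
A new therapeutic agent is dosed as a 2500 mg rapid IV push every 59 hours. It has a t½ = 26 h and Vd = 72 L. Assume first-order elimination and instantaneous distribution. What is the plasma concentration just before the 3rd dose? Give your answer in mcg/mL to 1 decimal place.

f = (1/2)^(τ/t½) = (1/2)^(59/26) ≈ 0.2074.
C₀ = D/Vd = 2500/72 ≈ 34.722 mcg/mL.
Before the 3rd dose, 2 doses have been given. Superposition: Cmin = C₀·(f + f²).
≈ 34.722 × (0.2074 + 0.0430) ≈ 34.722 × 0.2504 ≈ 8.694 mcg/mL.

8.7 mcg/mL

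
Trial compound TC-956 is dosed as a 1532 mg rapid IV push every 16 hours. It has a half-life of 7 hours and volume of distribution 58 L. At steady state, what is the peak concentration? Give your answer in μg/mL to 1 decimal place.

Over one 16-h interval, 16/7 ≈ 2.2857 half-lives elapse, leaving f ≈ 0.2051 of each dose.
Accumulation ratio R = 1/(1 − f) ≈ 1/0.7949 ≈ 1.2580.
Single-dose peak C₀ = D/Vd = 1532/58 ≈ 26.414 μg/mL.
Steady-state peak Cmax,ss = C₀·R ≈ 26.414 × 1.2580 ≈ 33.229 μg/mL.

33.2 μg/mL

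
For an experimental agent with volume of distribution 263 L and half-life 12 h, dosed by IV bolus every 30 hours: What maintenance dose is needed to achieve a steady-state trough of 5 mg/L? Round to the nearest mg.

τ/t½ = 30/12 ≈ 2.5, so f = (1/2)^(30/12) ≈ 0.176777.
Cmin,ss = (D/Vd)·f/(1−f), so D = Cmin,ss·Vd·(1−f)/f.
D = 5 × 263 × (1−f)/f ≈ 5 × 263 × 4.65684 ≈ 6123.74 mg.

6124 mg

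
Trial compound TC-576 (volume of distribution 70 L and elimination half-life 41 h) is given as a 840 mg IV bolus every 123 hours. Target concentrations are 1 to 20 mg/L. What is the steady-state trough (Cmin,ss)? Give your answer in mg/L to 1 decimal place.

The dosing interval is 3 half-lives, so f = 2^(−3) = 0.125.
Accumulation ratio R = 1/(1 − f) = 1/0.875 = 8/7.
Single-dose peak C₀ = D/Vd = 840/70 = 12 mg/L.
Steady-state peak Cmax,ss = C₀·R = 12 × 8/7 ≈ 13.714 mg/L.
Steady-state trough Cmin,ss = Cmax,ss·f ≈ 13.714 × 0.125 ≈ 1.714 mg/L.
Trough 1.7 mg/L vs MEC 1 mg/L: adequate.

1.7 mg/L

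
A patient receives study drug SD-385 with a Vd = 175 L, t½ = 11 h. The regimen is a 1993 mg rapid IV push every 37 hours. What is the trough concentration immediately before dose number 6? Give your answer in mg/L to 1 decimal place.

1.2 mg/L

f = (1/2)^(τ/t½) = (1/2)^(37/11) ≈ 0.0972.
C₀ = D/Vd = 1993/175 ≈ 11.389 mg/L.
Before the 6th dose, 5 doses have been given. Superposition: Cmin = C₀·(f + f² + … + f^5).
≈ 11.389 × (0.0972 + 0.0094 + 0.0009 + 0.0001 + 0.0000) ≈ 11.389 × 0.1076 ≈ 1.225 mg/L.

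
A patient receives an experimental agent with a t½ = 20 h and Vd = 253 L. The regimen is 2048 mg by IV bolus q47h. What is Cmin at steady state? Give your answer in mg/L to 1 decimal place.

τ/t½ = 47/20 ≈ 2.35, so fraction remaining f = (1/2)^(47/20) ≈ 0.1961.
Each bolus raises the concentration by D/Vd = 2048/253 ≈ 8.095 mg/L.
Steady-state trough Cmin,ss = C₀·f/(1−f) ≈ 8.095 × 0.1961/0.8039 ≈ 1.975 mg/L.

2.0 mg/L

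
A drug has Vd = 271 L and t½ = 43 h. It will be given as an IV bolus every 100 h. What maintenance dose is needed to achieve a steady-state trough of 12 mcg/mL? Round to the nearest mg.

13049 mg

τ/t½ = 100/43 ≈ 2.3256, so f = (1/2)^(100/43) ≈ 0.199494.
Cmin,ss = (D/Vd)·f/(1−f), so D = Cmin,ss·Vd·(1−f)/f.
D = 12 × 271 × (1−f)/f ≈ 12 × 271 × 4.01268 ≈ 13049.24 mg.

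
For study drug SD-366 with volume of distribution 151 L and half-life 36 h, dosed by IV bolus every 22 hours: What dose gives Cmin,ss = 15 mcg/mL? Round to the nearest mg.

τ/t½ = 22/36 ≈ 0.61111, so f = (1/2)^(22/36) ≈ 0.654692.
Cmin,ss = (D/Vd)·f/(1−f), so D = Cmin,ss·Vd·(1−f)/f.
D = 15 × 151 × (1−f)/f ≈ 15 × 151 × 0.52744 ≈ 1194.65 mg.

1195 mg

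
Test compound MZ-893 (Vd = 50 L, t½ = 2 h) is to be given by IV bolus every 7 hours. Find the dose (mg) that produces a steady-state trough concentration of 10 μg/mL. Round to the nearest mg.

5157 mg

τ/t½ = 7/2 ≈ 3.5, so f = (1/2)^(7/2) ≈ 0.088388.
Cmin,ss = (D/Vd)·f/(1−f), so D = Cmin,ss·Vd·(1−f)/f.
D = 10 × 50 × (1−f)/f ≈ 10 × 50 × 10.31375 ≈ 5156.88 mg.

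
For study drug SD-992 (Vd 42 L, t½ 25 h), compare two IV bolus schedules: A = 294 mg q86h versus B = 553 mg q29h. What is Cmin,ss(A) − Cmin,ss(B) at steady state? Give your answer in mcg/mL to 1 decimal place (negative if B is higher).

Regimen A: f = (1/2)^(86/25) ≈ 0.0921; Cmin,ss = (294/42)·f/(1−f) ≈ 0.710 mcg/mL.
Regimen B: f = (1/2)^(29/25) ≈ 0.4475; Cmin,ss = (553/42)·f/(1−f) ≈ 10.664 mcg/mL.
Difference ≈ 0.710 − 10.664 ≈ -9.954 mcg/mL.

-10.0 mcg/mL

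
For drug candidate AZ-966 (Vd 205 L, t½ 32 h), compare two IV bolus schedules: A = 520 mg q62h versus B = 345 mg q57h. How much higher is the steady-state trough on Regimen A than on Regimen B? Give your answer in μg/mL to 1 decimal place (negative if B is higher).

Regimen A: f = (1/2)^(62/32) ≈ 0.2611; Cmin,ss = (520/205)·f/(1−f) ≈ 0.896 μg/mL.
Regimen B: f = (1/2)^(57/32) ≈ 0.2909; Cmin,ss = (345/205)·f/(1−f) ≈ 0.690 μg/mL.
Difference ≈ 0.896 − 0.690 ≈ 0.206 μg/mL.

0.2 μg/mL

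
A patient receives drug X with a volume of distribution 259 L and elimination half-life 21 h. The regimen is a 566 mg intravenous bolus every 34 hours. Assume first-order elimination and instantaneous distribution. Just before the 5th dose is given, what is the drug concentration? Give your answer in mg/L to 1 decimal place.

1.0 mg/L

f = (1/2)^(τ/t½) = (1/2)^(34/21) ≈ 0.3256.
C₀ = D/Vd = 566/259 ≈ 2.185 mg/L.
Before the 5th dose, 4 doses have been given. Superposition: Cmin = C₀·(f + f² + … + f^4).
≈ 2.185 × (0.3256 + 0.1060 + 0.0345 + 0.0112) ≈ 2.185 × 0.4773 ≈ 1.043 mg/L.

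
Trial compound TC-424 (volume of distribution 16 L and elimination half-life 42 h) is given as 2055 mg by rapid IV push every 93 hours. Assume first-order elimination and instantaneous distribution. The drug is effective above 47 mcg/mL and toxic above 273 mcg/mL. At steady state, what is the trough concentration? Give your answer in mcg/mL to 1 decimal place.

35.3 mcg/mL

k = ln2/t½ = ln2/42 ≈ 0.016504 h⁻¹; fraction remaining f = e^(−kτ) = e^(−0.016504×93) ≈ 0.2155.
At steady state, accumulation factor R = 1/(1 − e^(−kτ)) ≈ 1.2747.
Single-dose peak C₀ = D/Vd = 2055/16 ≈ 128.438 mcg/mL.
Steady-state peak Cmax,ss = C₀·R ≈ 128.438 × 1.2747 ≈ 163.720 mcg/mL.
One interval later, Cmin,ss = Cmax,ss·e^(−kτ) ≈ 163.720 × 0.2155 ≈ 35.282 mcg/mL.
Trough 35.3 mcg/mL vs MEC 47 mcg/mL: subtherapeutic.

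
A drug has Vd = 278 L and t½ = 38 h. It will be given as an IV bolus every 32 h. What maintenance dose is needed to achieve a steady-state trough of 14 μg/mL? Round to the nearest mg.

3085 mg

τ/t½ = 32/38 ≈ 0.84211, so f = (1/2)^(32/38) ≈ 0.557829.
Cmin,ss = (D/Vd)·f/(1−f), so D = Cmin,ss·Vd·(1−f)/f.
D = 14 × 278 × (1−f)/f ≈ 14 × 278 × 0.79266 ≈ 3085.03 mg.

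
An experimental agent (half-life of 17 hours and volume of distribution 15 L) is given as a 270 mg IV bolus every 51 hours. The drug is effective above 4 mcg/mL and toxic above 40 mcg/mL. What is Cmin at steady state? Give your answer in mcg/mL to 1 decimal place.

τ = 51 h = 3 half-lives, so f = (1/2)^3 = 0.125.
At steady state, R = 1/(1 − 0.125) = 8/7.
Single-dose peak C₀ = D/Vd = 270/15 = 18 mcg/mL.
Steady-state peak Cmax,ss = C₀·R = 18 × 8/7 ≈ 20.571 mcg/mL.
Steady-state trough Cmin,ss = Cmax,ss·f ≈ 20.571 × 0.125 ≈ 2.571 mcg/mL.
Trough 2.6 mcg/mL vs MEC 4 mcg/mL: subtherapeutic.

2.6 mcg/mL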